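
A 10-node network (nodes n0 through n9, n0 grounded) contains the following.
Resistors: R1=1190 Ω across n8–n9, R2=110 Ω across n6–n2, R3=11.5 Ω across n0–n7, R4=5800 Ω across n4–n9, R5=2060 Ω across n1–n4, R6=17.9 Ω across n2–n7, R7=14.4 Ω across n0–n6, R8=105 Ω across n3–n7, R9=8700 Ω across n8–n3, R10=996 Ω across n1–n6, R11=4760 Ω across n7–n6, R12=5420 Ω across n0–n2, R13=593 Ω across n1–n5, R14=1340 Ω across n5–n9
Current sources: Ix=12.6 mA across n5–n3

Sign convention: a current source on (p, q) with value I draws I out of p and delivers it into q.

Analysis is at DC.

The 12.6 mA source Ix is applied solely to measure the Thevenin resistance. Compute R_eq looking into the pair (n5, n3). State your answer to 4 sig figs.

Element admittances at DC:
  Y(R1) = 0.0008403 S between n8,n9
  Y(R2) = 0.009091 S between n6,n2
  Y(R3) = 0.08696 S between n0,n7
  Y(R4) = 0.0001724 S between n4,n9
  Y(R5) = 0.0004854 S between n1,n4
  Y(R6) = 0.05587 S between n2,n7
  Y(R7) = 0.06944 S between n0,n6
  Y(R8) = 0.009524 S between n3,n7
  Y(R9) = 0.0001149 S between n8,n3
  Y(R10) = 0.001004 S between n1,n6
  Y(R11) = 0.0002101 S between n7,n6
  Y(R12) = 0.0001845 S between n0,n2
  Y(R13) = 0.001686 S between n1,n5
  Y(R14) = 0.0007463 S between n5,n9
  Ix: injects 0.0126 A into n3 (from n5)
Assemble and solve the 9×9 MNA system:
  V(n1)=-11.08  V(n2)=0.07138  V(n3)=1.259  V(n4)=-12.00  V(n5)=-17.34  V(n6)=-0.1311  V(n7)=0.1046  V(n8)=-12.69  V(n9)=-14.59

R_eq = 1476. Ω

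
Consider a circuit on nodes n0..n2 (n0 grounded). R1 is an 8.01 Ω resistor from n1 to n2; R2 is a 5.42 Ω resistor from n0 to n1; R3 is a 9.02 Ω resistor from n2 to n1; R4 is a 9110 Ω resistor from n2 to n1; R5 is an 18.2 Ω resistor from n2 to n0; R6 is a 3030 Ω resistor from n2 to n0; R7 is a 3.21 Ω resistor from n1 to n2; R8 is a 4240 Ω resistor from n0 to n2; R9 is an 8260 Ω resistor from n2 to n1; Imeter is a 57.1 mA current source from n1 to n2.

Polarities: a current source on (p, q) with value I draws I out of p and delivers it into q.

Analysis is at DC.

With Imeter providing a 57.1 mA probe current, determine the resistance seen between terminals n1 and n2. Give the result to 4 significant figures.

Apply KCL at each of the 2 non-ground nodes and solve the resulting linear system.
Node n1: branches {R1, R2, R3, R4, R7, R9, Imeter} → V_1 = -0.02238
Node n2: branches {R1, R3, R4, R5, R6, R7, R8, R9, Imeter} → V_2 = 0.07438

R_eq = 1.695 Ω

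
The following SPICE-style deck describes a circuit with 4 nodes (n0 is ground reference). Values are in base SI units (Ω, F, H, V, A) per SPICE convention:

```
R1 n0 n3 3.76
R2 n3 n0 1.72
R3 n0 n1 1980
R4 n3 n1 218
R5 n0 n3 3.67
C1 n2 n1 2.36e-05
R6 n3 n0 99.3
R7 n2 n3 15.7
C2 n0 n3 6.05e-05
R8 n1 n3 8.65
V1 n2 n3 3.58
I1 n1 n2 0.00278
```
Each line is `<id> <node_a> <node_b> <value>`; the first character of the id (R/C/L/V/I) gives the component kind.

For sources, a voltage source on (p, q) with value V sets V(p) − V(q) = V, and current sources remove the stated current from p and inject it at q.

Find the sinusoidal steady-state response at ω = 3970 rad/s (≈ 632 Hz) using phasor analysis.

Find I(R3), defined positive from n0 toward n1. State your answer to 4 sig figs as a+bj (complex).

-0.0006722-0.0008811j A

Element admittances at ω=3970 rad/s:
  Y(R1) = 0.2660+0.000j S between n0,n3
  Y(R2) = 0.5814+0.000j S between n3,n0
  Y(R3) = 0.0005051+0.000j S between n0,n1
  Y(R4) = 0.004587+0.000j S between n3,n1
  Y(R5) = 0.2725+0.000j S between n0,n3
  Y(C1) = 0.000+0.09369j S between n2,n1
  Y(R6) = 0.01007+0.000j S between n3,n0
  Y(R7) = 0.06369+0.000j S between n2,n3
  Y(C2) = 0.000+0.2402j S between n0,n3
  Y(R8) = 0.1156+0.000j S between n1,n3
  V1: constraint V(n2)−V(n3) = 3.58
  I1: injects 0.00278 A into n2 (from n1)
Assemble and solve the 4×4 MNA system:
  V(n1)=1.331+1.745j  V(n2)=3.579-0.0006251j  V(n3)=-0.0007278-0.0006251j
  i(V1)=-0.3888-0.2106j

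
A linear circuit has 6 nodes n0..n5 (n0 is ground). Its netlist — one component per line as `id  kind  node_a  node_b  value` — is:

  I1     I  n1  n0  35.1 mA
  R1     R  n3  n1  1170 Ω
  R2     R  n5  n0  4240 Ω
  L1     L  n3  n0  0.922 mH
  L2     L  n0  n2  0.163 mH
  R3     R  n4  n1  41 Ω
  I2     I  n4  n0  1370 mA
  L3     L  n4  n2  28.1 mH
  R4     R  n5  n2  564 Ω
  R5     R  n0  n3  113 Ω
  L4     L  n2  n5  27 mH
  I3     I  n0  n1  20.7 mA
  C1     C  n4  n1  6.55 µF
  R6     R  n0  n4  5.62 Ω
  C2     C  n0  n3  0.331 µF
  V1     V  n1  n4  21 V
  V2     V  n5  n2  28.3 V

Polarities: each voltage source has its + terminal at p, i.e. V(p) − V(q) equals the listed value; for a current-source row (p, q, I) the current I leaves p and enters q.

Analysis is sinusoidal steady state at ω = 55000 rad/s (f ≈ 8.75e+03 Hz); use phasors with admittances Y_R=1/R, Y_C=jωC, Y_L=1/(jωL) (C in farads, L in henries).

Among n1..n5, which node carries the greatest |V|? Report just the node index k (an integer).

5

Apply KCL at each of the 5 non-ground nodes and solve the resulting linear system.
Node n1: branches {I1, R1, R3, I3, C1, V1} → V_1 = 13.16-0.02737j
Node n2: branches {L2, L3, R4, L4, V2} → V_2 = -0.04533-0.05955j
Node n3: branches {R1, L1, R5, C2} → V_3 = 1.132+0.1743j
Node n4: branches {R3, I2, L3, C1, R6, V1} → V_4 = -7.838-0.02737j
Node n5: branches {R2, R4, L4, V2} → V_5 = 28.25-0.05955j
Source currents: i(V1)=-0.5369-7.565j, i(V2)=-0.05684+0.01907j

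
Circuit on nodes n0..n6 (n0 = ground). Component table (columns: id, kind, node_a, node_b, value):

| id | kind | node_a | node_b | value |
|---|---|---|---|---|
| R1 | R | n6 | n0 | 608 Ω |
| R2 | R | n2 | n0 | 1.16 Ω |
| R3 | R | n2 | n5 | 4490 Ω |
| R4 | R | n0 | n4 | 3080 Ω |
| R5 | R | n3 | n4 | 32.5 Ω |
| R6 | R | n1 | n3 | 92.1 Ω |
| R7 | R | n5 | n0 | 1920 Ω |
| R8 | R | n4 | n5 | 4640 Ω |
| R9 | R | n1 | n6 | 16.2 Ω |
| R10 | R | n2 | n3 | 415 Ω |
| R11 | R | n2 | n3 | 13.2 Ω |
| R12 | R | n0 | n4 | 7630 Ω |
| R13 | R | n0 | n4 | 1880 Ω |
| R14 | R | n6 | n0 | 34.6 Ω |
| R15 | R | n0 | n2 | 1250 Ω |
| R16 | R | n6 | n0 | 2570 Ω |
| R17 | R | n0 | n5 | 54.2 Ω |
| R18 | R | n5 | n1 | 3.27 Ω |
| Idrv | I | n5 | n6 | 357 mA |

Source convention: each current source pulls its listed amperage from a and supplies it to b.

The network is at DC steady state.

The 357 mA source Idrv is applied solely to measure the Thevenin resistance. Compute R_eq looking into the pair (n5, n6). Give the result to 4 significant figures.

MNA unknowns: 6 node voltages V₁..V_6
R1: Y=0.001645 on G[6,0]
R2: Y=0.8621 on G[2,0]
R3: Y=0.0002227 on G[2,5]
R4: Y=0.0003247 on G[0,4]
R5: Y=0.03077 on G[3,4]
R6: Y=0.01086 on G[1,3]
R7: Y=0.0005208 on G[5,0]
R8: Y=0.0002155 on G[4,5]
R9: Y=0.06173 on G[1,6]
R10: Y=0.002410 on G[2,3]
R11: Y=0.07576 on G[2,3]
R12: Y=0.0001311 on G[0,4]
R13: Y=0.0005319 on G[0,4]
R14: Y=0.02890 on G[6,0]
R15: Y=0.0008000 on G[0,2]
R16: Y=0.0003891 on G[6,0]
R17: Y=0.01845 on G[0,5]
R18: Y=0.3058 on G[5,1]
Idrv: z[5]−=0.357, z[6]+=0.357
solve → V1=-2.029, V2=-0.02325, V3=-0.2714, V4=-0.2814, V5=-3.006, V6=2.501

R_eq = 15.43 Ω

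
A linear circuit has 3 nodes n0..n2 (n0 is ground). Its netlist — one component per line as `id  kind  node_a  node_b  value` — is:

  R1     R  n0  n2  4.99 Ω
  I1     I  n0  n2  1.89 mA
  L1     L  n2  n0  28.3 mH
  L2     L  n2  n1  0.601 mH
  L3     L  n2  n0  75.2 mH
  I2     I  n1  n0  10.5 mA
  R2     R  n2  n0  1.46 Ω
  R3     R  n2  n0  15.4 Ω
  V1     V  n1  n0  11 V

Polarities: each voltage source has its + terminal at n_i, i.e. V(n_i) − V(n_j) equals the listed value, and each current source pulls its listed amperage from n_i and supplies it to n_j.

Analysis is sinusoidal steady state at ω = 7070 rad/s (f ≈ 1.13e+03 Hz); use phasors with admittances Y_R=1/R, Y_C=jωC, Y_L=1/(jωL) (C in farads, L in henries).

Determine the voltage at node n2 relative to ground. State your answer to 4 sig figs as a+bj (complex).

0.6539-2.558j V

Element admittances at ω=7070 rad/s:
  Y(R1) = 0.2004+0.000j S between n0,n2
  I1: injects 0.00189 A into n2 (from n0)
  Y(L1) = 0.000-0.004998j S between n2,n0
  Y(L2) = 0.000-0.2353j S between n2,n1
  Y(L3) = 0.000-0.001881j S between n2,n0
  I2: injects 0.0105 A into n0 (from n1)
  Y(R2) = 0.6849+0.000j S between n2,n0
  Y(R3) = 0.06494+0.000j S between n2,n0
  V1: constraint V(n1)−V(n0) = 11
Assemble and solve the 3×3 MNA system:
  V(n1)=11.00+0.000j  V(n2)=0.6539-2.558j
  i(V1)=-0.6124+2.435j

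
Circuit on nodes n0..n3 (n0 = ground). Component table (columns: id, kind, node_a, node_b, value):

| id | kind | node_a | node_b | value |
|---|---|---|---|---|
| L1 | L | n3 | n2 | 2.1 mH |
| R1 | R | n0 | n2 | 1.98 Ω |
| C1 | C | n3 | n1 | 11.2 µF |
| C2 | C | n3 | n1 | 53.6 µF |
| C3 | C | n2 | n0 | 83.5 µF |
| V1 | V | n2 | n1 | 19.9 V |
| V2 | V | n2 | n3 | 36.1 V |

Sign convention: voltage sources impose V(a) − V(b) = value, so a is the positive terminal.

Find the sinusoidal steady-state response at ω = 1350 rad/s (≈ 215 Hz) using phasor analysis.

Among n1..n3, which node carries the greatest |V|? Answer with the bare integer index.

Element admittances at ω=1350 rad/s:
  Y(L1) = 0.000-0.3527j S between n3,n2
  Y(R1) = 0.5051+0.000j S between n0,n2
  Y(C1) = 0.000+0.01512j S between n3,n1
  Y(C2) = 0.000+0.07236j S between n3,n1
  Y(C3) = 0.000+0.1127j S between n2,n0
  V1: constraint V(n2)−V(n1) = 19.9
  V2: constraint V(n2)−V(n3) = 36.1
Assemble and solve the 5×5 MNA system:
  V(n1)=-19.90+0.000j  V(n2)=0.000+0.000j  V(n3)=-36.10+0.000j
  i(V1)=0.000+1.417j  i(V2)=0.000+11.32j

3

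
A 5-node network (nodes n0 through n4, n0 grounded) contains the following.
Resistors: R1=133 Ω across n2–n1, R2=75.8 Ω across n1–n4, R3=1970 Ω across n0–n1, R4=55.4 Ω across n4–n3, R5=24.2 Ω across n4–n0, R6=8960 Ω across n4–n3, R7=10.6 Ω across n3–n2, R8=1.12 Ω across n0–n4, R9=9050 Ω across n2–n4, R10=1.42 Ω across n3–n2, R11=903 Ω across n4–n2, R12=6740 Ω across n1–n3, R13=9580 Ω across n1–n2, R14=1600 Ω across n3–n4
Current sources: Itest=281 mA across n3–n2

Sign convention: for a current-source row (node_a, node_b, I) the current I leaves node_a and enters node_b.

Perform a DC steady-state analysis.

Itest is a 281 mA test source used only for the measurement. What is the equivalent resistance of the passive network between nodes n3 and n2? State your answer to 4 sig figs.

R_eq = 1.245 Ω

MNA unknowns: 4 node voltages V₁..V_4
R1: Y=0.007519 on G[2,1]
R2: Y=0.01319 on G[1,4]
R3: Y=0.0005076 on G[0,1]
R4: Y=0.01805 on G[4,3]
R5: Y=0.04132 on G[4,0]
R6: Y=0.0001116 on G[4,3]
R7: Y=0.09434 on G[3,2]
R8: Y=0.8929 on G[0,4]
R9: Y=0.0001105 on G[2,4]
R10: Y=0.7042 on G[3,2]
R11: Y=0.001107 on G[4,2]
R12: Y=0.0001484 on G[1,3]
R13: Y=0.0001044 on G[1,2]
R14: Y=0.0006250 on G[3,4]
Itest: z[3]−=0.281, z[2]+=0.281
solve → V1=0.09331, V2=0.2646, V3=-0.08528, V4=-5.070e-05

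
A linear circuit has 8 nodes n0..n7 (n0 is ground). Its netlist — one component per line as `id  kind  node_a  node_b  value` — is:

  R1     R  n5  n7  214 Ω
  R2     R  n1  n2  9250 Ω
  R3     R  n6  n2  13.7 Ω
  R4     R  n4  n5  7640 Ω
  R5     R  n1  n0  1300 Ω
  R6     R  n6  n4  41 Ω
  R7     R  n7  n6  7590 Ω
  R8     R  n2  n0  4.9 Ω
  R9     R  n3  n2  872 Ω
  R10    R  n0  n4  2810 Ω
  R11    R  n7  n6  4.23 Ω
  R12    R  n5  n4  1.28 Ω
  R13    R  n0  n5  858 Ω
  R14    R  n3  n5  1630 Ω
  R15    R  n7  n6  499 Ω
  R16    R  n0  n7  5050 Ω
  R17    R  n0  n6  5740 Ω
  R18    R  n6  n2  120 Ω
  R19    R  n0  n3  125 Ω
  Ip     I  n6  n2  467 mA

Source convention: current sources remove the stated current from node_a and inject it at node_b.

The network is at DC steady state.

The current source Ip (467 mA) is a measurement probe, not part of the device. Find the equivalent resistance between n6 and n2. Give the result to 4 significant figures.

R_eq = 11.96 Ω

Element admittances at DC:
  Y(R1) = 0.004673 S between n5,n7
  Y(R2) = 0.0001081 S between n1,n2
  Y(R3) = 0.07299 S between n6,n2
  Y(R4) = 0.0001309 S between n4,n5
  Y(R5) = 0.0007692 S between n1,n0
  Y(R6) = 0.02439 S between n6,n4
  Y(R7) = 0.0001318 S between n7,n6
  Y(R8) = 0.2041 S between n2,n0
  Y(R9) = 0.001147 S between n3,n2
  Y(R10) = 0.0003559 S between n0,n4
  Y(R11) = 0.2364 S between n7,n6
  Y(R12) = 0.7812 S between n5,n4
  Y(R13) = 0.001166 S between n0,n5
  Y(R14) = 0.0006135 S between n3,n5
  Y(R15) = 0.002004 S between n7,n6
  Y(R16) = 0.0001980 S between n0,n7
  Y(R17) = 0.0001742 S between n0,n6
  Y(R18) = 0.008333 S between n6,n2
  Y(R19) = 0.008000 S between n0,n3
  Ip: injects 0.467 A into n2 (from n6)
Assemble and solve the 7×7 MNA system:
  V(n1)=0.007490  V(n2)=0.06078  V(n3)=-0.3161  V(n4)=-5.152  V(n5)=-5.143  V(n6)=-5.524  V(n7)=-5.512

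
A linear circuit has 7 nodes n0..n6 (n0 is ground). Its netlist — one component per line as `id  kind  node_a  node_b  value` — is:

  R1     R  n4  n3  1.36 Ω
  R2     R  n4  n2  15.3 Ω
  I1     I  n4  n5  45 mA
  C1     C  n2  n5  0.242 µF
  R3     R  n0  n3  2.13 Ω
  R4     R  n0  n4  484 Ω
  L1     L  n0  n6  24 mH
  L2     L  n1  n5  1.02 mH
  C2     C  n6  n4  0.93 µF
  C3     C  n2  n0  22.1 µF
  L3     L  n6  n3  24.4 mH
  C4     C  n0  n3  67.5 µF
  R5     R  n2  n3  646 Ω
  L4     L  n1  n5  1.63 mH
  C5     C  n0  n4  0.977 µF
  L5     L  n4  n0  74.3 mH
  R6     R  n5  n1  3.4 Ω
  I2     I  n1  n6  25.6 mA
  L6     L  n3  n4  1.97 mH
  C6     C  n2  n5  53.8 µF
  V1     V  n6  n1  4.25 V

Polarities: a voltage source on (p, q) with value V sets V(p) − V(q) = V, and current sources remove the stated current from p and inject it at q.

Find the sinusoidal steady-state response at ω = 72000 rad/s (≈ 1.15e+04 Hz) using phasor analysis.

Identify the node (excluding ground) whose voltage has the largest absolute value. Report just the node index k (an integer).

6

Apply KCL at each of the 6 non-ground nodes and solve the resulting linear system.
Node n1: branches {L2, L4, R6, I2, V1} → V_1 = -0.3991-0.8379j
Node n2: branches {R2, C1, C3, R5, C6} → V_2 = -0.1433+0.009237j
Node n3: branches {R1, R3, L3, C4, R5, L6} → V_3 = 0.04618-0.003007j
Node n4: branches {R1, R2, I1, R4, C2, C5, L5, L6} → V_4 = 0.09364+0.3037j
Node n5: branches {I1, C1, L2, L4, R6, C6} → V_5 = -0.2068+0.01707j
Node n6: branches {L1, C2, L3, I2, V1} → V_6 = 3.851-0.8379j
Source currents: i(V1)=-0.04988-0.2472j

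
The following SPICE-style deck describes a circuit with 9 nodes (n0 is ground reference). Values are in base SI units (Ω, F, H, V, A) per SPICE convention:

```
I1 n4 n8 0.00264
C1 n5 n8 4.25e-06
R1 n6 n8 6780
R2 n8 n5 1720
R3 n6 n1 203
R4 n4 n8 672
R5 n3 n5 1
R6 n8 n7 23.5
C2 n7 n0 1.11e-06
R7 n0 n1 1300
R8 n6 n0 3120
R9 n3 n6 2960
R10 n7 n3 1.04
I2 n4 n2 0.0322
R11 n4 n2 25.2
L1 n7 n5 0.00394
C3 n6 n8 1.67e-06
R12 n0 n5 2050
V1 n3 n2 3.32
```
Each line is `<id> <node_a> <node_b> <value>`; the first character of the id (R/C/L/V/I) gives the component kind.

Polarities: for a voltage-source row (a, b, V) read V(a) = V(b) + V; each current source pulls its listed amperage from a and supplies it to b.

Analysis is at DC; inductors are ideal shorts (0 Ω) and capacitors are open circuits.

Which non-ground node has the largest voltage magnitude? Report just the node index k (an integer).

4

MNA unknowns: 8 node voltages V₁..V_8 plus 2 source currents (L1, V1)
I1: z[4]−=0.00264, z[8]+=0.00264
C1: Y=0.000 on G[5,8]
R1: Y=0.0001475 on G[6,8]
R2: Y=0.0005814 on G[8,5]
R3: Y=0.004926 on G[6,1]
R4: Y=0.001488 on G[4,8]
R5: Y=1.000 on G[3,5]
R6: Y=0.04255 on G[8,7]
C2: Y=0.000 on G[7,0]
R7: Y=0.0007692 on G[0,1]
R8: Y=0.0003205 on G[6,0]
R9: Y=0.0003378 on G[3,6]
R10: Y=0.9615 on G[7,3]
I2: z[4]−=0.0322, z[2]+=0.0322
R11: Y=0.03968 on G[4,2]
L1: row V7−V5=0, i_L1 at 7,5
C3: Y=0.000 on G[6,8]
R12: Y=0.0004878 on G[0,5]
V1: row V3−V2=3.32, i_V1 at 3,2
solve → V1=-0.003735, V2=-3.310, V3=0.01039, V4=-4.039, V5=0.008727, V6=-0.004318, V7=0.008727, V8=-0.06688
aux → i_L1=-0.001616, i_V1=-0.003270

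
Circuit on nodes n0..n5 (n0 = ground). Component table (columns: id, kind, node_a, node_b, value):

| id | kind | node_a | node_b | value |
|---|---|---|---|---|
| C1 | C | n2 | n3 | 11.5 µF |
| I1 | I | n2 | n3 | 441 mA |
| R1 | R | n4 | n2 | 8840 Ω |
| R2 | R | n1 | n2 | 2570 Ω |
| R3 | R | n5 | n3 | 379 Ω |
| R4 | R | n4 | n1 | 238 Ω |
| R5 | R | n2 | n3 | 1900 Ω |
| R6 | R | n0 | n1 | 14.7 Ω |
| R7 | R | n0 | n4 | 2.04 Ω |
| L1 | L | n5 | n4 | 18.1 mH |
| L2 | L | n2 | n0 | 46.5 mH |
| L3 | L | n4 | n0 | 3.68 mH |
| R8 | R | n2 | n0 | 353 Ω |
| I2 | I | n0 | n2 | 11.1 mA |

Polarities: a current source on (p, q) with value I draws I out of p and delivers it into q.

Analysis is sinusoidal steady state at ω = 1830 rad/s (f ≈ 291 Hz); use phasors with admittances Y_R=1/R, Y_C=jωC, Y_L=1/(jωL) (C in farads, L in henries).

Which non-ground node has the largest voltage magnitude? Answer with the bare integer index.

3

Apply KCL at each of the 5 non-ground nodes and solve the resulting linear system.
Node n1: branches {R2, R4, R6} → V_1 = -0.01763+0.007605j
Node n2: branches {C1, I1, R1, R2, R5, L2, R8, I2} → V_2 = -3.453+2.427j
Node n3: branches {C1, I1, R3, R5} → V_3 = -0.6106-18.74j
Node n4: branches {R1, R4, R7, L1, L3} → V_4 = 0.01513-0.09328j
Node n5: branches {R3, L1} → V_5 = 1.628-0.2889j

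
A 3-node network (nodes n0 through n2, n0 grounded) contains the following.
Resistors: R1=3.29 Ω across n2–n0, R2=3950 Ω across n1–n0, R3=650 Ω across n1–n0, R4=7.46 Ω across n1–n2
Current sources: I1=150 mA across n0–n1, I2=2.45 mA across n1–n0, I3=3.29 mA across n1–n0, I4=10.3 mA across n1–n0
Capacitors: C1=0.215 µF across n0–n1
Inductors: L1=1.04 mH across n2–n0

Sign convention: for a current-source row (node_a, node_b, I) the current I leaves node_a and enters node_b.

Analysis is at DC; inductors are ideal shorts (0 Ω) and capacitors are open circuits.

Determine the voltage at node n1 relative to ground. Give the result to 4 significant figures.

Element admittances at DC:
  Y(R1) = 0.3040 S between n2,n0
  Y(R2) = 0.0002532 S between n1,n0
  I1: injects 0.15 A into n1 (from n0)
  Y(R3) = 0.001538 S between n1,n0
  Y(C1) = 0.000 S between n0,n1
  L1: short n2↔n0 (DC inductor)
  I2: injects 0.00245 A into n0 (from n1)
  Y(R4) = 0.1340 S between n1,n2
  I3: injects 0.00329 A into n0 (from n1)
  I4: injects 0.0103 A into n0 (from n1)
Assemble and solve the 3×3 MNA system:
  V(n1)=0.9862  V(n2)=0.000
  i(L1)=0.1322

0.9862 V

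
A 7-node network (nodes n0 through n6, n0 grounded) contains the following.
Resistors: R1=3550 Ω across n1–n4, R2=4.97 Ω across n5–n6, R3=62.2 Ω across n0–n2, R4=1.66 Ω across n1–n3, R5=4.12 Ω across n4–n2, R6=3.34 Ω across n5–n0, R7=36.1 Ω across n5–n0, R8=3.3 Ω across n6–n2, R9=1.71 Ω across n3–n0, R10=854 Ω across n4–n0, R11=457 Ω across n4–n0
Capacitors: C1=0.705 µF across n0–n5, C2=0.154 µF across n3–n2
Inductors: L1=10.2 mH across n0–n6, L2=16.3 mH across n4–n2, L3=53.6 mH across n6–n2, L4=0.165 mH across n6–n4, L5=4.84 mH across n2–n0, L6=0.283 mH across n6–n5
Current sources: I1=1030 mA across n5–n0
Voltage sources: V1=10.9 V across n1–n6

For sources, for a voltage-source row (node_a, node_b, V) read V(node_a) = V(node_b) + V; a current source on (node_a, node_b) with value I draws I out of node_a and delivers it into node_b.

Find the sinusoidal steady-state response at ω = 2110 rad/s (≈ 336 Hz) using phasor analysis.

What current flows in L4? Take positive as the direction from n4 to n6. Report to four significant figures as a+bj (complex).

Element admittances at ω=2110 rad/s:
  Y(R1) = 0.0002817+0.000j S between n1,n4
  Y(C1) = 0.000+0.001488j S between n0,n5
  Y(L1) = 0.000-0.04646j S between n0,n6
  Y(L2) = 0.000-0.02908j S between n4,n2
  I1: injects 1.03 A into n0 (from n5)
  Y(R2) = 0.2012+0.000j S between n5,n6
  Y(R3) = 0.01608+0.000j S between n0,n2
  Y(R4) = 0.6024+0.000j S between n1,n3
  Y(L3) = 0.000-0.008842j S between n6,n2
  Y(C2) = 0.000+0.0003249j S between n3,n2
  Y(R5) = 0.2427+0.000j S between n4,n2
  Y(R6) = 0.2994+0.000j S between n5,n0
  Y(R7) = 0.02770+0.000j S between n5,n0
  Y(R8) = 0.3030+0.000j S between n6,n2
  Y(L4) = 0.000-2.872j S between n6,n4
  Y(R9) = 0.5848+0.000j S between n3,n0
  Y(R10) = 0.001171+0.000j S between n4,n0
  Y(R11) = 0.002188+0.000j S between n4,n0
  Y(L5) = 0.000-0.09792j S between n2,n0
  Y(L6) = 0.000-1.675j S between n6,n5
  V1: constraint V(n1)−V(n6) = 10.9
Assemble and solve the 7×7 MNA system:
  V(n1)=4.782-1.545j  V(n2)=-5.436-2.380j  V(n3)=2.427-0.7861j  V(n4)=-6.039-1.495j  V(n5)=-6.231-0.9301j  V(n6)=-6.118-1.545j
  i(V1)=-1.422+0.4572j

0.1439-0.2274j A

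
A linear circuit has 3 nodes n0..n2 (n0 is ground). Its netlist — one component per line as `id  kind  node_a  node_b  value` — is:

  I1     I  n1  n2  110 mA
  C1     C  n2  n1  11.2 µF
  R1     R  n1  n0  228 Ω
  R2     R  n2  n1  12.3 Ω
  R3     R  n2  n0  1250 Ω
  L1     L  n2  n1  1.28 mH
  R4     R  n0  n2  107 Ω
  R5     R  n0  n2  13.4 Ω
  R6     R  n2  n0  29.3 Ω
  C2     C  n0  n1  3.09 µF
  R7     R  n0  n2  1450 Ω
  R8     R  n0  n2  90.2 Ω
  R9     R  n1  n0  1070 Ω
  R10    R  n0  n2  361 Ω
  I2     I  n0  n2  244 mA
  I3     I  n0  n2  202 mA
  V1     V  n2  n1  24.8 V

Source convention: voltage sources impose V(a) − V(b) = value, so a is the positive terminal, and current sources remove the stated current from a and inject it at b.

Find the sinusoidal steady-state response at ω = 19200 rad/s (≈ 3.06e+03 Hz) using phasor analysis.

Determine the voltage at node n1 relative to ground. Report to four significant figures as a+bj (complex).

MNA unknowns: 2 node voltages V₁..V_2 plus 1 source current (V1)
I1: z[1]−=0.11, z[2]+=0.11
C1: Y=0.000+0.2150j on G[2,1]
R1: Y=0.004386+0.000j on G[1,0]
R2: Y=0.08130+0.000j on G[2,1]
R3: Y=0.0008000+0.000j on G[2,0]
L1: Y=0.000-0.04069j on G[2,1]
R4: Y=0.009346+0.000j on G[0,2]
R5: Y=0.07463+0.000j on G[0,2]
R6: Y=0.03413+0.000j on G[2,0]
C2: Y=0.000+0.05933j on G[0,1]
R7: Y=0.0006897+0.000j on G[0,2]
R8: Y=0.01109+0.000j on G[0,2]
R9: Y=0.0009346+0.000j on G[1,0]
R10: Y=0.002770+0.000j on G[0,2]
I2: z[0]−=0.244, z[2]+=0.244
I3: z[0]−=0.202, z[2]+=0.202
V1: row V2−V1=24.8, i_V1 at 2,1
solve → V1=-17.45+7.459j, V2=7.354+7.459j
aux → i_V1=-2.442-5.319j

-17.45+7.459j V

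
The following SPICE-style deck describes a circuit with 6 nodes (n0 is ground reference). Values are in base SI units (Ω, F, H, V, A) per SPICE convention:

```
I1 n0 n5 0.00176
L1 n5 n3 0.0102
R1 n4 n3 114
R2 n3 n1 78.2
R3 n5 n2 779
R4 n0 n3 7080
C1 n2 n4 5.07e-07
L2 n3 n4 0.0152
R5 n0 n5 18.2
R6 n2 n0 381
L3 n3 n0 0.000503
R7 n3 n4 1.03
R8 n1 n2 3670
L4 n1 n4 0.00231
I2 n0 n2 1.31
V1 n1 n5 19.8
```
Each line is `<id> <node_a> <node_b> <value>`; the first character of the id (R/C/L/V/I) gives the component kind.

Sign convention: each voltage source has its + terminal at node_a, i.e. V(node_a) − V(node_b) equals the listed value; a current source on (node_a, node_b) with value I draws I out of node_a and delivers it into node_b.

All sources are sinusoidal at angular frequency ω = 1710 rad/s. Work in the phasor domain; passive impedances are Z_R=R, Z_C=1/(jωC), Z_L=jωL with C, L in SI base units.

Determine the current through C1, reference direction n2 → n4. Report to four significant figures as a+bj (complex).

0.05203+0.2564j A

Apply KCL at each of the 5 non-ground nodes and solve the resulting linear system.
Node n1: branches {R2, R8, L4, V1} → V_1 = 5.809+4.177j
Node n2: branches {R3, C1, R6, R8, I2} → V_2 = 297.0-59.78j
Node n3: branches {L1, R1, R2, R4, L2, L3, R7} → V_3 = 0.06258+1.119j
Node n4: branches {R1, C1, L2, R7, L4} → V_4 = 1.172+0.2261j
Node n5: branches {I1, L1, R3, R5, V1} → V_5 = -13.99+4.177j
Source currents: i(V1)=-0.9944+1.117j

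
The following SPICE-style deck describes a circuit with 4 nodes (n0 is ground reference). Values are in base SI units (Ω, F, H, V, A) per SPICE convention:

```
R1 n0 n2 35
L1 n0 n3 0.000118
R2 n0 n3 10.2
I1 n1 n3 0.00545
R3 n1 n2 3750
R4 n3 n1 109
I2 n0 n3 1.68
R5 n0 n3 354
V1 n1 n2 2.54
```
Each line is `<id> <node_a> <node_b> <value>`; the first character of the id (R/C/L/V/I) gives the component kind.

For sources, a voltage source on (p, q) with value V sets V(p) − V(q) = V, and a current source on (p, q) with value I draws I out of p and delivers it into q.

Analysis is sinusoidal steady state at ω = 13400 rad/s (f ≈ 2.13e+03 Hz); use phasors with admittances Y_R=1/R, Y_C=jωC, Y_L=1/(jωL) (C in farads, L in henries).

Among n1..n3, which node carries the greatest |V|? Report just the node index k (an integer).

3

Apply KCL at each of the 3 non-ground nodes and solve the resulting linear system.
Node n1: branches {I1, R3, R4, V1} → V_1 = 1.887+0.6356j
Node n2: branches {R1, R3, V1} → V_2 = -0.6534+0.6356j
Node n3: branches {L1, R2, I1, R4, I2, R5} → V_3 = 0.4457+2.615j
Source currents: i(V1)=-0.01935+0.01816j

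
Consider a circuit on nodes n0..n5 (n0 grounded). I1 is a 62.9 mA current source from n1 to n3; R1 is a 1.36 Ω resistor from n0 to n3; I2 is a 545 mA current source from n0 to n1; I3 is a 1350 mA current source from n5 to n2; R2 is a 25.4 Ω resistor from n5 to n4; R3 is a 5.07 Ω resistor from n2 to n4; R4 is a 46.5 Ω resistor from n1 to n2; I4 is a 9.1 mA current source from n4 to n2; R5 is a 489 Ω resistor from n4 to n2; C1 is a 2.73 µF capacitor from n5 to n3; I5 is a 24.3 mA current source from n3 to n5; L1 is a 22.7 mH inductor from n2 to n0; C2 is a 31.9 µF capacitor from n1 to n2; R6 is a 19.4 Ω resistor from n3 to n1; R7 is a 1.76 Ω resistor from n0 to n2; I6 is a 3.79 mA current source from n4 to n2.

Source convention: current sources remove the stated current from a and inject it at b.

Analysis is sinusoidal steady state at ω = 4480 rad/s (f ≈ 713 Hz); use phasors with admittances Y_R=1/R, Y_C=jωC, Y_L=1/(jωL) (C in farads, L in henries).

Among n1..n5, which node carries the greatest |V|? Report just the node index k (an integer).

5

Apply KCL at each of the 5 non-ground nodes and solve the resulting linear system.
Node n1: branches {I1, I2, R4, C2, R6} → V_1 = 1.798-1.738j
Node n2: branches {I3, R3, R4, I4, R5, L1, C2, R7, I6} → V_2 = 1.013+0.8499j
Node n3: branches {I1, R1, C1, I5, R6} → V_3 = -0.05330-0.6432j
Node n4: branches {R2, R3, I4, R5, I6} → V_4 = -4.834+2.940j
Node n5: branches {I3, R2, C1, I5} → V_5 = -34.11+13.52j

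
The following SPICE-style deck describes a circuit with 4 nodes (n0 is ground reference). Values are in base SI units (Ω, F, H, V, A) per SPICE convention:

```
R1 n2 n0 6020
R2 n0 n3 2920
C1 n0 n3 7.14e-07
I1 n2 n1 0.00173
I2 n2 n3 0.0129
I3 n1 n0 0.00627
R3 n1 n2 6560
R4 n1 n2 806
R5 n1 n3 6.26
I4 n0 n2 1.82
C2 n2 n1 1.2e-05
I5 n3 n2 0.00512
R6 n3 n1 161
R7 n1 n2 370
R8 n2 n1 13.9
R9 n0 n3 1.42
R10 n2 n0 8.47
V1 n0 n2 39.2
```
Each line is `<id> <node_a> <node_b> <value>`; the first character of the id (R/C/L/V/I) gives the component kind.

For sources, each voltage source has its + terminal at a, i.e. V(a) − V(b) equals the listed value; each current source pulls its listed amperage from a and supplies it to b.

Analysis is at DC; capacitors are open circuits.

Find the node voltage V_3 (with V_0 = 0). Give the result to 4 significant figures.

-2.695 V

Element admittances at DC:
  Y(R1) = 0.0001661 S between n2,n0
  Y(R2) = 0.0003425 S between n0,n3
  Y(C1) = 0.000 S between n0,n3
  I1: injects 0.00173 A into n1 (from n2)
  I2: injects 0.0129 A into n3 (from n2)
  I3: injects 0.00627 A into n0 (from n1)
  Y(R3) = 0.0001524 S between n1,n2
  Y(R4) = 0.001241 S between n1,n2
  Y(R5) = 0.1597 S between n1,n3
  I4: injects 1.82 A into n2 (from n0)
  Y(C2) = 0.000 S between n2,n1
  I5: injects 0.00512 A into n2 (from n3)
  Y(R6) = 0.006211 S between n3,n1
  Y(R7) = 0.002703 S between n1,n2
  Y(R8) = 0.07194 S between n2,n1
  Y(R9) = 0.7042 S between n0,n3
  Y(R10) = 0.1181 S between n2,n0
  V1: constraint V(n0)−V(n2) = 39.2
Assemble and solve the 4×4 MNA system:
  V(n1)=-14.18  V(n2)=-39.20  V(n3)=-2.695
  i(V1)=-8.347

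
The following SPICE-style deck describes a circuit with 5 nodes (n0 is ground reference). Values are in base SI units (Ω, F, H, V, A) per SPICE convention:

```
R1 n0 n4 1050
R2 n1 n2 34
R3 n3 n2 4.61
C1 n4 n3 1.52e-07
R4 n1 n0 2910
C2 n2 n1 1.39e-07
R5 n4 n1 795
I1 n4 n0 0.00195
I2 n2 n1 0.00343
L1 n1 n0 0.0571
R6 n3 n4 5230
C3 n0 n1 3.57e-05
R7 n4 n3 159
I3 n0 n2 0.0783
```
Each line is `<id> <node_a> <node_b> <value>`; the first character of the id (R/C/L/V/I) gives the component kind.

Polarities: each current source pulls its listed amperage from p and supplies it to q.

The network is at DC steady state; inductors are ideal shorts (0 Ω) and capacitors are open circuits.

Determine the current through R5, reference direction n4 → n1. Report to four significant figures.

Apply KCL at each of the 4 non-ground nodes and solve the resulting linear system.
Node n1: branches {R2, R4, C2, R5, I2, L1, C3} → V_1 = 0.000
Node n2: branches {R2, R3, C2, I2, I3} → V_2 = 2.365
Node n3: branches {R3, C1, R6, R7} → V_3 = 2.341
Node n4: branches {R1, C1, R5, I1, R6, R7} → V_4 = 1.521
Source currents: i(L1)=0.07490

0.001913 A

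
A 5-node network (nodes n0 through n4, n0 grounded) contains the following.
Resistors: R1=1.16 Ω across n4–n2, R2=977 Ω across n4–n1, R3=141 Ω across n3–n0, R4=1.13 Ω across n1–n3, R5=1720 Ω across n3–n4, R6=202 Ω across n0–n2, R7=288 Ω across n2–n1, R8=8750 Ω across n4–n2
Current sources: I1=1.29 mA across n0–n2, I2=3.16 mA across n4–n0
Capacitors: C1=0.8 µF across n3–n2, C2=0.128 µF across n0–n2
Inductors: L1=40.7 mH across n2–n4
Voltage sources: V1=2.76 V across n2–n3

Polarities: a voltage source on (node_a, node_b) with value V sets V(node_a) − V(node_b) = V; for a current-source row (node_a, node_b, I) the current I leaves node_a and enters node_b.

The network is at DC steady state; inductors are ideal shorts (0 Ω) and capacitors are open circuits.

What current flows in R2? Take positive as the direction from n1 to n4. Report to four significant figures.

-0.002811 A

Element admittances at DC:
  Y(R1) = 0.8621 S between n4,n2
  Y(R2) = 0.001024 S between n4,n1
  Y(R3) = 0.007092 S between n3,n0
  Y(R4) = 0.8850 S between n1,n3
  Y(R5) = 0.0005814 S between n3,n4
  Y(R6) = 0.004950 S between n0,n2
  I1: injects 0.00129 A into n2 (from n0)
  Y(R7) = 0.003472 S between n2,n1
  Y(R8) = 0.0001143 S between n4,n2
  Y(C1) = 0.000 S between n3,n2
  Y(C2) = 0.000 S between n0,n2
  L1: short n2↔n4 (DC inductor)
  I2: injects 0.00316 A into n0 (from n4)
  V1: constraint V(n2)−V(n3) = 2.76
Assemble and solve the 6×6 MNA system:
  V(n1)=-1.276  V(n2)=1.470  V(n3)=-1.290  V(n4)=1.470
  i(L1)=0.007575  i(V1)=-0.02310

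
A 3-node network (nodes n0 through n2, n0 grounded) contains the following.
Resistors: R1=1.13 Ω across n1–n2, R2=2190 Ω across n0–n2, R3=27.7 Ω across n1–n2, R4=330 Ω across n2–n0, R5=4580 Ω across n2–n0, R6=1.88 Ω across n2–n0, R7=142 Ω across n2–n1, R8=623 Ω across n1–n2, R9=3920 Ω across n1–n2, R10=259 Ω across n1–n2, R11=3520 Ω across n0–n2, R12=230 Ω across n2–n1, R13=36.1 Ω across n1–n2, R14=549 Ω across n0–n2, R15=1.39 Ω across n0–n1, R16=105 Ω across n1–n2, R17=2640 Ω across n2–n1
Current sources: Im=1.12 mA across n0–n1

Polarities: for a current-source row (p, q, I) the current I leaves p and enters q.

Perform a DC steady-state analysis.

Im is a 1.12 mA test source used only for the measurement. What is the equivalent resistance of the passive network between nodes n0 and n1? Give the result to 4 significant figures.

Apply KCL at each of the 2 non-ground nodes and solve the resulting linear system.
Node n1: branches {R1, R3, R7, R8, R9, R10, R12, R13, R15, R16, R17, Im} → V_1 = 0.001051
Node n2: branches {R1, R2, R3, R4, R5, R6, R7, R8, R9, R10, R11, R12, R13, R14, R16, R17} → V_2 = 0.0006773

R_eq = 0.9380 Ω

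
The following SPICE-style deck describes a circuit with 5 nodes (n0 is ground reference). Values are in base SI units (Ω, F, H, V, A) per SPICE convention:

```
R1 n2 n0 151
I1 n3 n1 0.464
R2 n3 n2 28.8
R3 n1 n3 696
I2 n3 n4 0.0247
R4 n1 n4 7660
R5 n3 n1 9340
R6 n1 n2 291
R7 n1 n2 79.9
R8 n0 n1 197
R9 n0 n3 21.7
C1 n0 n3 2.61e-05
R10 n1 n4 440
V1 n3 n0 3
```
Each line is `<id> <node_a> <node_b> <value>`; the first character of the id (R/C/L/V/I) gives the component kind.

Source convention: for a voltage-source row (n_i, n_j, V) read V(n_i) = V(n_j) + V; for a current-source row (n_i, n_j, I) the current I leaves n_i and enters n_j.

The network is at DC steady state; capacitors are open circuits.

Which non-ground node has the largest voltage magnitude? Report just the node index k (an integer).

Apply KCL at each of the 4 non-ground nodes and solve the resulting linear system.
Node n1: branches {I1, R3, R4, R5, R6, R7, R8, R10} → V_1 = 28.81
Node n2: branches {R1, R2, R6, R7} → V_2 = 9.839
Node n3: branches {I1, R2, R3, I2, R5, R9, C1, V1} → V_3 = 3.000
Node n4: branches {I2, R4, R10} → V_4 = 39.09
Source currents: i(V1)=-0.3496

4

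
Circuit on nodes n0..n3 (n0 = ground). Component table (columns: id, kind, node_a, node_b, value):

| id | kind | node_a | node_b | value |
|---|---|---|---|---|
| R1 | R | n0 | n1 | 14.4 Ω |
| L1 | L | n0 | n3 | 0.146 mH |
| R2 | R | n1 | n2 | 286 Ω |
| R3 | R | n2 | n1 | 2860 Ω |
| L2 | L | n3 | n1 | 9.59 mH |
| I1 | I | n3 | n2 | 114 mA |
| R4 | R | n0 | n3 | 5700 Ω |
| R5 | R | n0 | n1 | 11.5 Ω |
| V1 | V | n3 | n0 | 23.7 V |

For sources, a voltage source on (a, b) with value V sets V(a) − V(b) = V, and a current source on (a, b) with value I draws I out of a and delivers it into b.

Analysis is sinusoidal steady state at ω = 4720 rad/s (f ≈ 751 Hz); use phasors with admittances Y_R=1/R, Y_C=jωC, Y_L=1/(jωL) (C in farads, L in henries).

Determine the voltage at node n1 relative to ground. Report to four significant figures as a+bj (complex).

Apply KCL at each of the 3 non-ground nodes and solve the resulting linear system.
Node n1: branches {R1, R2, R3, L2, R5} → V_1 = 1.178-3.181j
Node n2: branches {R2, R3, I1} → V_2 = 30.82-3.181j
Node n3: branches {L1, L2, I1, R4, V1} → V_3 = 23.70+0.000j
Source currents: i(V1)=-0.1884+34.89j

1.178-3.181j V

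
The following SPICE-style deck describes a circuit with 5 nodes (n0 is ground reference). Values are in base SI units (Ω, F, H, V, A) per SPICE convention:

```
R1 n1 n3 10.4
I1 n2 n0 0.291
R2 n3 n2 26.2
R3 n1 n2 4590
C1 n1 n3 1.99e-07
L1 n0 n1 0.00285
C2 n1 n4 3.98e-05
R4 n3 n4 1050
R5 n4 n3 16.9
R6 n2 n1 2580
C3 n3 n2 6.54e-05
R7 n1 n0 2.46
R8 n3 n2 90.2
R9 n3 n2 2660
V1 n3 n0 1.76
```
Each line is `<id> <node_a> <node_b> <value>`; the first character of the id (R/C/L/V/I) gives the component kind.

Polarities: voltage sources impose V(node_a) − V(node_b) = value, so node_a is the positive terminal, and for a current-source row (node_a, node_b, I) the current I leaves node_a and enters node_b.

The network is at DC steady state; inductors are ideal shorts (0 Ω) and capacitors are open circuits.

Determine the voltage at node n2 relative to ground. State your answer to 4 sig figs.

MNA unknowns: 4 node voltages V₁..V_4 plus 2 source currents (L1, V1)
R1: Y=0.09615 on G[1,3]
I1: z[2]−=0.291, z[0]+=0.291
R2: Y=0.03817 on G[3,2]
R3: Y=0.0002179 on G[1,2]
C1: Y=0.000 on G[1,3]
L1: row V0−V1=0, i_L1 at 0,1
C2: Y=0.000 on G[1,4]
R4: Y=0.0009524 on G[3,4]
R5: Y=0.05917 on G[4,3]
R6: Y=0.0003876 on G[2,1]
C3: Y=0.000 on G[3,2]
R7: Y=0.4065 on G[1,0]
R8: Y=0.01109 on G[3,2]
R9: Y=0.0003759 on G[3,2]
V1: row V3−V0=1.76, i_V1 at 3,0
solve → V1=0.000, V2=-4.054, V3=1.760, V4=1.760
aux → i_L1=-0.1668, i_V1=-0.4578

-4.054 V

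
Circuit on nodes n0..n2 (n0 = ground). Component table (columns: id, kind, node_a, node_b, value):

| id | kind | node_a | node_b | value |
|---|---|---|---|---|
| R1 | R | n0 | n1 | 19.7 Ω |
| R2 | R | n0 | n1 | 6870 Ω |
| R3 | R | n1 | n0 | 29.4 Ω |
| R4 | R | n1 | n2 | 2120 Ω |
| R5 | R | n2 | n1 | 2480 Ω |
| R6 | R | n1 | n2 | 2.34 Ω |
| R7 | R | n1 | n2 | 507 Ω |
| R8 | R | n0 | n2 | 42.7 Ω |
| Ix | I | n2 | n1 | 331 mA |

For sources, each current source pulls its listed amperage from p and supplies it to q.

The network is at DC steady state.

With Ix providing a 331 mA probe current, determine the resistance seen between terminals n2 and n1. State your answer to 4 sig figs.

R_eq = 2.229 Ω

Element admittances at DC:
  Y(R1) = 0.05076 S between n0,n1
  Y(R2) = 0.0001456 S between n0,n1
  Y(R3) = 0.03401 S between n1,n0
  Y(R4) = 0.0004717 S between n1,n2
  Y(R5) = 0.0004032 S between n2,n1
  Y(R6) = 0.4274 S between n1,n2
  Y(R7) = 0.001972 S between n1,n2
  Y(R8) = 0.02342 S between n0,n2
  Ix: injects 0.331 A into n1 (from n2)
Assemble and solve the 2×2 MNA system:
  V(n1)=0.1595  V(n2)=-0.5784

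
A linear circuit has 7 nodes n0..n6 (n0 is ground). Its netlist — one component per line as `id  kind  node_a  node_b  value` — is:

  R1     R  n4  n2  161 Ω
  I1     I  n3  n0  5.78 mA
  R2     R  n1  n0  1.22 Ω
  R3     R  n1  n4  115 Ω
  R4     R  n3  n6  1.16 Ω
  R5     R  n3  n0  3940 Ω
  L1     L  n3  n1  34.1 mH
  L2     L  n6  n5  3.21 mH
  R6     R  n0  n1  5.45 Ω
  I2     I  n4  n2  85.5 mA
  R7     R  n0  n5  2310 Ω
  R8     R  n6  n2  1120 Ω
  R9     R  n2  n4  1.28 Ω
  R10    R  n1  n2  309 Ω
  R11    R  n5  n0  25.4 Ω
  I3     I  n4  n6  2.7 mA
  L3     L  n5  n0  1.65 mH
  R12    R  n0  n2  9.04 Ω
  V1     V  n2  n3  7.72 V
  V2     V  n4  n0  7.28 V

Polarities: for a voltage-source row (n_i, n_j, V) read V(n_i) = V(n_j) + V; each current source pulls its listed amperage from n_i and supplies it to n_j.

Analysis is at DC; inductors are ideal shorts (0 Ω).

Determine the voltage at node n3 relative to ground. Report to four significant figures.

MNA unknowns: 6 node voltages V₁..V_6 plus 5 source currents (L1, L2, L3, V1, V2)
R1: Y=0.006211 on G[4,2]
I1: z[3]−=0.00578, z[0]+=0.00578
R2: Y=0.8197 on G[1,0]
R3: Y=0.008696 on G[1,4]
R4: Y=0.8621 on G[3,6]
R5: Y=0.0002538 on G[3,0]
L1: row V3−V1=0, i_L1 at 3,1
L2: row V6−V5=0, i_L2 at 6,5
R6: Y=0.1835 on G[0,1]
I2: z[4]−=0.0855, z[2]+=0.0855
R7: Y=0.0004329 on G[0,5]
R8: Y=0.0008929 on G[6,2]
R9: Y=0.7812 on G[2,4]
R10: Y=0.003236 on G[1,2]
R11: Y=0.03937 on G[5,0]
I3: z[4]−=0.0027, z[6]+=0.0027
L3: row V5−V0=0, i_L3 at 5,0
R12: Y=0.1106 on G[0,2]
V1: row V2−V3=7.72, i_V1 at 2,3
V2: row V4−V0=7.28, i_V2 at 4,0
solve → V1=-0.3838, V2=7.336, V3=-0.3838, V4=7.280, V5=0.000, V6=0.000
aux → i_L1=-0.4766, i_L2=-0.3216, i_L3=-0.3216, i_V1=-0.8018, i_V2=-0.1106

-0.3838 V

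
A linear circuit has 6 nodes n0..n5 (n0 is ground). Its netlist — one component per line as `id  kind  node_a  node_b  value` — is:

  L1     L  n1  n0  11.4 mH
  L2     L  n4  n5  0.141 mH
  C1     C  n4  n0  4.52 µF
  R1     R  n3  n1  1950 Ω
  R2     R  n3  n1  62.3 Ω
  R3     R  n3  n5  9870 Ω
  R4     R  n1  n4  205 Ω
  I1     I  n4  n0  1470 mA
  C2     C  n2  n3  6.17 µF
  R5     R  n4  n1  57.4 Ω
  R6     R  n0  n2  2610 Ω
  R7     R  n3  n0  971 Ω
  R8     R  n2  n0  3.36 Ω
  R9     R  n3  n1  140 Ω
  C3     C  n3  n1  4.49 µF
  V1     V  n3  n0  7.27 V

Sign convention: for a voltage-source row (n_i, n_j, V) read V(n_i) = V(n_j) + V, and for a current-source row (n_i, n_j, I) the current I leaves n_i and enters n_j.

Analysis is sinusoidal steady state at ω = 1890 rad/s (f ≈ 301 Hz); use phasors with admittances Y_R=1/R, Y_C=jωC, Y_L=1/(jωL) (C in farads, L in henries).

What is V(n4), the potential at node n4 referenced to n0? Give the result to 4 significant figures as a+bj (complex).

Apply KCL at each of the 5 non-ground nodes and solve the resulting linear system.
Node n1: branches {L1, R1, R2, R4, R5, R9, C3} → V_1 = -28.13-11.65j
Node n2: branches {C2, R6, R8} → V_2 = 0.01112+0.2841j
Node n3: branches {R1, R2, R3, C2, R7, R9, C3, V1} → V_3 = 7.270+0.000j
Node n4: branches {L2, C1, R4, I1, R5} → V_4 = -85.57+21.04j
Node n5: branches {L2, R3} → V_5 = -85.56+21.04j
Source currents: i(V1)=-0.7605-0.6590j

-85.57+21.04j V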